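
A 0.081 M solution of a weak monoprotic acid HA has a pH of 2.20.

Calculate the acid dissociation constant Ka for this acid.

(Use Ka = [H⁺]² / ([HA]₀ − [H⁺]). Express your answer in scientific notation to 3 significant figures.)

[H⁺] = 10^(−pH) = 10^(−2.20) = 6.310e-03 M. For HA ⇌ H⁺ + A⁻, Ka = [H⁺][A⁻]/[HA] = [H⁺]² / ([HA]₀ − [H⁺]) = (6.310e-03)² / (0.081 − 6.310e-03) = 5.33e-04.

K_a = 5.33e-04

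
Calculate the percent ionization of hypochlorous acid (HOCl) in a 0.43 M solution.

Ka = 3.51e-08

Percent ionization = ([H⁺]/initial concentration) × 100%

Using Ka equilibrium: x² + Ka×x - Ka×C = 0. Solving: [H⁺] = 1.2284e-04. Percent = (1.2284e-04/0.43) × 100

Percent ionization = 0.0286%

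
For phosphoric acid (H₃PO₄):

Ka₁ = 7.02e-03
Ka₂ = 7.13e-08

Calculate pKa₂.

pKa₂ = -log(Ka₂) = -log(7.13e-08) = 7.15.

pK_{a2} = 7.15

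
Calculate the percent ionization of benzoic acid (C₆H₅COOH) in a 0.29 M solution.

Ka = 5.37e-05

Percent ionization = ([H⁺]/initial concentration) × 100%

Using Ka equilibrium: x² + Ka×x - Ka×C = 0. Solving: [H⁺] = 3.9195e-03. Percent = (3.9195e-03/0.29) × 100

Percent ionization = 1.35%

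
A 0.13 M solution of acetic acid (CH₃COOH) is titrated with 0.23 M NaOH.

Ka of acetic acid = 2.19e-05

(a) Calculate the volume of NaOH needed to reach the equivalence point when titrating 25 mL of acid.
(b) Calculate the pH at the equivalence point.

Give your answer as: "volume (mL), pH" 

moles acid = 0.13 × 25/1000 = 0.00325 mol; V_base = moles/0.23 × 1000 = 14.1 mL. At equivalence only the conjugate base is present: [A⁻] = 0.00325/0.039 = 8.3056e-02 M. Kb = Kw/Ka = 4.57e-10; [OH⁻] = √(Kb × [A⁻]) = 6.1583e-06; pOH = 5.21; pH = 14 - pOH = 8.79.

V = 14.1 mL, pH = 8.79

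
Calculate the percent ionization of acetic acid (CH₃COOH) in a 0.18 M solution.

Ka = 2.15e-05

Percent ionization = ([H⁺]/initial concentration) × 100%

Using Ka equilibrium: x² + Ka×x - Ka×C = 0. Solving: [H⁺] = 1.9565e-03. Percent = (1.9565e-03/0.18) × 100

Percent ionization = 1.09%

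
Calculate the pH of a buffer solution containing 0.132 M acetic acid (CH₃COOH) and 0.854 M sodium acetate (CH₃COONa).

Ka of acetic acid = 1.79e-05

pKa = -log(1.79e-05) = 4.75. pH = pKa + log([A⁻]/[HA]) = 4.75 + log(0.854/0.132)

pH = 5.56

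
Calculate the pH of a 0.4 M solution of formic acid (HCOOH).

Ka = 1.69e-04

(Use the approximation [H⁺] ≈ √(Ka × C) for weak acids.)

[H⁺] = √(Ka × C) = √(1.69e-04 × 0.4) = 8.2219e-03. pH = -log(8.2219e-03)

pH = 2.09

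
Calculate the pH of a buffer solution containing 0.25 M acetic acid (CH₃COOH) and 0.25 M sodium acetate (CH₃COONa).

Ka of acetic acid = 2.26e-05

pKa = -log(2.26e-05) = 4.65. pH = pKa + log([A⁻]/[HA]) = 4.65 + log(0.25/0.25)

pH = 4.65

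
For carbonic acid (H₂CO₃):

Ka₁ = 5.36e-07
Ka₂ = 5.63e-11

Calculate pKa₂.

pKa₂ = -log(Ka₂) = -log(5.63e-11) = 10.25.

pK_{a2} = 10.25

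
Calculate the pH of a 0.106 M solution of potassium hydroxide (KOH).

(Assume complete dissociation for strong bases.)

[OH⁻] = 0.106 M for strong base. pOH = -log[OH⁻] = 0.97, pH = 14 - pOH

pH = 13.03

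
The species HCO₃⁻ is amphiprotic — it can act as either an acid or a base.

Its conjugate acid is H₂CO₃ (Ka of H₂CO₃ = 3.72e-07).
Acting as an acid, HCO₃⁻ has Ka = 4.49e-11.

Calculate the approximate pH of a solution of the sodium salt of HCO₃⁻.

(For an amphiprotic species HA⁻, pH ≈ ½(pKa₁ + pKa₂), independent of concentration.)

pKa₁ = -log(3.72e-07) = 6.43; pKa₂ = -log(4.49e-11) = 10.35. For an amphiprotic species, pH ≈ ½(pKa₁ + pKa₂) = ½(6.43 + 10.35) = 8.39.

pH = 8.39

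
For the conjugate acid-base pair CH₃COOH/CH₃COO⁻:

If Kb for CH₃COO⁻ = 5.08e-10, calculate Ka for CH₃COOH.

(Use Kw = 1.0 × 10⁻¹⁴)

For a conjugate pair Ka × Kb = Kw, so Ka = Kw/Kb = 1.0 × 10⁻¹⁴ / 5.08e-10 = 1.97e-05.

K_a = 1.97e-05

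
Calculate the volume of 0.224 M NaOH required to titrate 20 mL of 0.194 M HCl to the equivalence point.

At equivalence: moles acid = moles base. moles HCl = 0.194 × 20/1000 = 0.00388 mol. V_base = moles / 0.224 × 1000 = 17.3 mL.

V_{base} = 17.3 mL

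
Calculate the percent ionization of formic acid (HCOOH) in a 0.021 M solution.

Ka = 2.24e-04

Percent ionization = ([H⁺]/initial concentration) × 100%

Using Ka equilibrium: x² + Ka×x - Ka×C = 0. Solving: [H⁺] = 2.0598e-03. Percent = (2.0598e-03/0.021) × 100

Percent ionization = 9.81%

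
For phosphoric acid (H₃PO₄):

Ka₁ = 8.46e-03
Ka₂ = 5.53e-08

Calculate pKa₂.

pKa₂ = -log(Ka₂) = -log(5.53e-08) = 7.26.

pK_{a2} = 7.26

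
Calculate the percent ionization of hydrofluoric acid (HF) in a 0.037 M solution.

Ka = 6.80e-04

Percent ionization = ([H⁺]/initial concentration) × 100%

Using Ka equilibrium: x² + Ka×x - Ka×C = 0. Solving: [H⁺] = 4.6875e-03. Percent = (4.6875e-03/0.037) × 100

Percent ionization = 12.7%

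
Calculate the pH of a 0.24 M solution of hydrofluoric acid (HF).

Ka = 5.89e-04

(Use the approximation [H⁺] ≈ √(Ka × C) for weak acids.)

[H⁺] = √(Ka × C) = √(5.89e-04 × 0.24) = 1.1889e-02. pH = -log(1.1889e-02)

pH = 1.92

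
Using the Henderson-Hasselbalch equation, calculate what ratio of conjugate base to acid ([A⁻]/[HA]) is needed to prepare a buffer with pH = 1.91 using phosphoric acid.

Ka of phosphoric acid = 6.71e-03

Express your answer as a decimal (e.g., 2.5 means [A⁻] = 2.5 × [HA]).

pKa = -log(6.71e-03) = 2.1733. pH = pKa + log([A⁻]/[HA]), so log([A⁻]/[HA]) = pH − pKa = 1.91 − 2.1733 = -0.2633. [A⁻]/[HA] = 10^(-0.2633) = 0.545

[A⁻]/[HA] = 0.545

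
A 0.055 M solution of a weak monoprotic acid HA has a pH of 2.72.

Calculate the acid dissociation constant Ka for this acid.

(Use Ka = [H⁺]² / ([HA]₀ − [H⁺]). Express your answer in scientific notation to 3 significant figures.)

[H⁺] = 10^(−pH) = 10^(−2.72) = 1.905e-03 M. For HA ⇌ H⁺ + A⁻, Ka = [H⁺][A⁻]/[HA] = [H⁺]² / ([HA]₀ − [H⁺]) = (1.905e-03)² / (0.055 − 1.905e-03) = 6.84e-05.

K_a = 6.84e-05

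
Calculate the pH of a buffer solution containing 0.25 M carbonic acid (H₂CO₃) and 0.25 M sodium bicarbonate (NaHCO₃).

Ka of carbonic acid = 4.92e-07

pKa = -log(4.92e-07) = 6.31. pH = pKa + log([A⁻]/[HA]) = 6.31 + log(0.25/0.25)

pH = 6.31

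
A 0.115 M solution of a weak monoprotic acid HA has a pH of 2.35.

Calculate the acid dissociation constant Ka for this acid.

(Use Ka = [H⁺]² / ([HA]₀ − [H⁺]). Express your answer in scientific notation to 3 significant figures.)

[H⁺] = 10^(−pH) = 10^(−2.35) = 4.467e-03 M. For HA ⇌ H⁺ + A⁻, Ka = [H⁺][A⁻]/[HA] = [H⁺]² / ([HA]₀ − [H⁺]) = (4.467e-03)² / (0.115 − 4.467e-03) = 1.81e-04.

K_a = 1.81e-04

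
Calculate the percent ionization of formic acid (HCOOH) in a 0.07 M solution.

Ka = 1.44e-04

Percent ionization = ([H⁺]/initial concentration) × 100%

Using Ka equilibrium: x² + Ka×x - Ka×C = 0. Solving: [H⁺] = 3.1037e-03. Percent = (3.1037e-03/0.07) × 100

Percent ionization = 4.43%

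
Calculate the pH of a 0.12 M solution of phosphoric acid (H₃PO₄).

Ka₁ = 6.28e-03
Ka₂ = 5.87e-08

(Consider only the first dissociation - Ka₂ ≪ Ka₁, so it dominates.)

First dissociation dominates. From Ka₁ = [H⁺][HA⁻]/[H₂A], x² + Ka₁·x − Ka₁·C = 0 with C = 0.12 M and Ka₁ = 6.28e-03. Solving: [H⁺] = (−Ka₁ + √(Ka₁² + 4·Ka₁·C)) / 2 = 2.4491e-02 M. pH = -log(2.4491e-02) = 1.61.

pH = 1.61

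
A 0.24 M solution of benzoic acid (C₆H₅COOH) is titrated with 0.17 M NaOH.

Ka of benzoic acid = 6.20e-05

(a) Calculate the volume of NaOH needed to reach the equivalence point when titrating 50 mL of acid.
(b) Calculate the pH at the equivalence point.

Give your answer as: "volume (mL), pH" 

moles acid = 0.24 × 50/1000 = 0.012 mol; V_base = moles/0.17 × 1000 = 70.6 mL. At equivalence only the conjugate base is present: [A⁻] = 0.012/0.121 = 9.9512e-02 M. Kb = Kw/Ka = 1.61e-10; [OH⁻] = √(Kb × [A⁻]) = 4.0063e-06; pOH = 5.40; pH = 14 - pOH = 8.60.

V = 70.6 mL, pH = 8.60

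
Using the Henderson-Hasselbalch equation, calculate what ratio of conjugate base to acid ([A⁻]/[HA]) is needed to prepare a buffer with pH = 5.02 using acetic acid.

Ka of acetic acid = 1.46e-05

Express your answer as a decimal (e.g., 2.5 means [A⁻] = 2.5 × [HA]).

pKa = -log(1.46e-05) = 4.8356. pH = pKa + log([A⁻]/[HA]), so log([A⁻]/[HA]) = pH − pKa = 5.02 − 4.8356 = 0.1844. [A⁻]/[HA] = 10^(0.1844) = 1.53

[A⁻]/[HA] = 1.53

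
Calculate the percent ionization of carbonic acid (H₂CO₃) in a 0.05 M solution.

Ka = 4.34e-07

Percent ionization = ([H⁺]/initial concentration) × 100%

Using Ka equilibrium: x² + Ka×x - Ka×C = 0. Solving: [H⁺] = 1.4709e-04. Percent = (1.4709e-04/0.05) × 100

Percent ionization = 0.294%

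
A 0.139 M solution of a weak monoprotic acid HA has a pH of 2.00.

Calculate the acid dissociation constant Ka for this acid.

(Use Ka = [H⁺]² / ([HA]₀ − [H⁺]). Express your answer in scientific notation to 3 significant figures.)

[H⁺] = 10^(−pH) = 10^(−2.00) = 1.000e-02 M. For HA ⇌ H⁺ + A⁻, Ka = [H⁺][A⁻]/[HA] = [H⁺]² / ([HA]₀ − [H⁺]) = (1.000e-02)² / (0.139 − 1.000e-02) = 7.75e-04.

K_a = 7.75e-04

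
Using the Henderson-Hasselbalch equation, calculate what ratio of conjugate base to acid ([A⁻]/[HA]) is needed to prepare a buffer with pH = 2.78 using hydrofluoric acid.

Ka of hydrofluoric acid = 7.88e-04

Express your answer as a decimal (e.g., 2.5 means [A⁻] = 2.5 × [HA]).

pKa = -log(7.88e-04) = 3.1035. pH = pKa + log([A⁻]/[HA]), so log([A⁻]/[HA]) = pH − pKa = 2.78 − 3.1035 = -0.3235. [A⁻]/[HA] = 10^(-0.3235) = 0.475

[A⁻]/[HA] = 0.475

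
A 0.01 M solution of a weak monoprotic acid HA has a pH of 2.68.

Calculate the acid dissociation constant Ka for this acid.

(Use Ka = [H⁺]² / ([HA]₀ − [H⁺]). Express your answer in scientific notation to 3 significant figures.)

[H⁺] = 10^(−pH) = 10^(−2.68) = 2.089e-03 M. For HA ⇌ H⁺ + A⁻, Ka = [H⁺][A⁻]/[HA] = [H⁺]² / ([HA]₀ − [H⁺]) = (2.089e-03)² / (0.01 − 2.089e-03) = 5.52e-04.

K_a = 5.52e-04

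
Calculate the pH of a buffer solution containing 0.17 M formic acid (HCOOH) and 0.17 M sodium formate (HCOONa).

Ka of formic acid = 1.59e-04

pKa = -log(1.59e-04) = 3.80. pH = pKa + log([A⁻]/[HA]) = 3.80 + log(0.17/0.17)

pH = 3.80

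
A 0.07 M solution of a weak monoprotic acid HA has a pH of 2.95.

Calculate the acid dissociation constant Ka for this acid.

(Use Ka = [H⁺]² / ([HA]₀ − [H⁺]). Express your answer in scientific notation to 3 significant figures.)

[H⁺] = 10^(−pH) = 10^(−2.95) = 1.122e-03 M. For HA ⇌ H⁺ + A⁻, Ka = [H⁺][A⁻]/[HA] = [H⁺]² / ([HA]₀ − [H⁺]) = (1.122e-03)² / (0.07 − 1.122e-03) = 1.83e-05.

K_a = 1.83e-05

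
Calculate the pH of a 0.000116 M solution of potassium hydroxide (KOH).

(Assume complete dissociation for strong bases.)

[OH⁻] = 0.000116 M for strong base. pOH = -log[OH⁻] = 3.94, pH = 14 - pOH

pH = 10.06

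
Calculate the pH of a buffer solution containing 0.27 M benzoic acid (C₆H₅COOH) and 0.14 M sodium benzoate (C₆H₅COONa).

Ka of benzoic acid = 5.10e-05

pKa = -log(5.10e-05) = 4.29. pH = pKa + log([A⁻]/[HA]) = 4.29 + log(0.14/0.27)

pH = 4.01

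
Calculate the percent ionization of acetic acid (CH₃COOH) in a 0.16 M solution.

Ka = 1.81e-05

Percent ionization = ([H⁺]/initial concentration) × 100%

Using Ka equilibrium: x² + Ka×x - Ka×C = 0. Solving: [H⁺] = 1.6927e-03. Percent = (1.6927e-03/0.16) × 100

Percent ionization = 1.06%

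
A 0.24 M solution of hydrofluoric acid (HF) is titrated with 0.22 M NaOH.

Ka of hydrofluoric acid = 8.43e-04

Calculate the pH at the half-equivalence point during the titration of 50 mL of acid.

At half-equivalence [HA] = [A⁻], so Henderson-Hasselbalch gives pH = pKa = -log(8.43e-04) = 3.07.

pH = pKa = 3.07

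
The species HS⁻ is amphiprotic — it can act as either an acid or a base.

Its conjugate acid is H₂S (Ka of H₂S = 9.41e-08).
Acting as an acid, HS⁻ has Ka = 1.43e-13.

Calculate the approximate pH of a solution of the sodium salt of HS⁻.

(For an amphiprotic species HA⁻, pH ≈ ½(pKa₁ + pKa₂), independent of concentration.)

pKa₁ = -log(9.41e-08) = 7.03; pKa₂ = -log(1.43e-13) = 12.84. For an amphiprotic species, pH ≈ ½(pKa₁ + pKa₂) = ½(7.03 + 12.84) = 9.94.

pH = 9.94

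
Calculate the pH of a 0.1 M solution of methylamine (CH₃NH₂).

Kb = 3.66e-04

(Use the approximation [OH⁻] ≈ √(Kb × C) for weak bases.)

[OH⁻] = √(Kb × C) = √(3.66e-04 × 0.1) = 6.0498e-03. pOH = 2.22, pH = 14 - pOH

pH = 11.78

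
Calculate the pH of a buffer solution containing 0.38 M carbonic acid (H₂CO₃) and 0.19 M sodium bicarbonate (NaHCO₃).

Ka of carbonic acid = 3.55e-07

pKa = -log(3.55e-07) = 6.45. pH = pKa + log([A⁻]/[HA]) = 6.45 + log(0.19/0.38)

pH = 6.15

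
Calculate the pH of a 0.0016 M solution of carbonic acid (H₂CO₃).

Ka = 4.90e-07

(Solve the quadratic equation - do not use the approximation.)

x² + Ka×x - Ka×C = 0. Using quadratic formula: [H⁺] = 2.7756e-05

pH = 4.56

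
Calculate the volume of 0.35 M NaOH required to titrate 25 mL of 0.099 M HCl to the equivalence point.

At equivalence: moles acid = moles base. moles HCl = 0.099 × 25/1000 = 0.002475 mol. V_base = moles / 0.35 × 1000 = 7.1 mL.

V_{base} = 7.1 mL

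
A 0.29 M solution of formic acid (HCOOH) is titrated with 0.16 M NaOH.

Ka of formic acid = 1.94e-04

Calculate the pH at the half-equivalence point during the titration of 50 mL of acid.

At half-equivalence [HA] = [A⁻], so Henderson-Hasselbalch gives pH = pKa = -log(1.94e-04) = 3.71.

pH = pKa = 3.71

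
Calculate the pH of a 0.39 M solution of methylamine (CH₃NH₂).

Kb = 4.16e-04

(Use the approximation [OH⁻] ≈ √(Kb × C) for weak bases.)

[OH⁻] = √(Kb × C) = √(4.16e-04 × 0.39) = 1.2737e-02. pOH = 1.89, pH = 14 - pOH

pH = 12.11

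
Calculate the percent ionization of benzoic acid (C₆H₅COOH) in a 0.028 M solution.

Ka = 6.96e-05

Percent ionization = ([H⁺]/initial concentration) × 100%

Using Ka equilibrium: x² + Ka×x - Ka×C = 0. Solving: [H⁺] = 1.3616e-03. Percent = (1.3616e-03/0.028) × 100

Percent ionization = 4.86%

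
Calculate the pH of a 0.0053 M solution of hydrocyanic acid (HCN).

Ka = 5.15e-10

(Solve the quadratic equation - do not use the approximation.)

x² + Ka×x - Ka×C = 0. Using quadratic formula: [H⁺] = 1.6519e-06

pH = 5.78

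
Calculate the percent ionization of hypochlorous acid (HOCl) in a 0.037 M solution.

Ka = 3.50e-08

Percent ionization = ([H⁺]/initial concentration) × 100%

Using Ka equilibrium: x² + Ka×x - Ka×C = 0. Solving: [H⁺] = 3.5969e-05. Percent = (3.5969e-05/0.037) × 100

Percent ionization = 0.0972%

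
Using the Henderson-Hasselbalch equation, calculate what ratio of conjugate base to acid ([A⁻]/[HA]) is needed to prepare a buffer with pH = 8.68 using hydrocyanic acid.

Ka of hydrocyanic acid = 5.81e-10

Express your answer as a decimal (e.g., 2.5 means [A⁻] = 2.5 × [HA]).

pKa = -log(5.81e-10) = 9.2358. pH = pKa + log([A⁻]/[HA]), so log([A⁻]/[HA]) = pH − pKa = 8.68 − 9.2358 = -0.5558. [A⁻]/[HA] = 10^(-0.5558) = 0.278

[A⁻]/[HA] = 0.278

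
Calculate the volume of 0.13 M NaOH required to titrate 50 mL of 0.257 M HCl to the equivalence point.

At equivalence: moles acid = moles base. moles HCl = 0.257 × 50/1000 = 0.01285 mol. V_base = moles / 0.13 × 1000 = 98.8 mL.

V_{base} = 98.8 mL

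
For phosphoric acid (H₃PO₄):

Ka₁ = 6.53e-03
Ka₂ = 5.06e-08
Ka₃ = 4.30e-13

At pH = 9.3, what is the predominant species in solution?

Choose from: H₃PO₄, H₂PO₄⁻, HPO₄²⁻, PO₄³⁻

pKa₁ = 2.19, pKa₂ = 7.30, pKa₃ = 12.37. For a polyprotic acid the predominant species crosses at each pKa: below pKa_n the protonated form dominates, above it the deprotonated form does. At pH = 9.3, the predominant species is HPO₄²⁻.

HPO₄²⁻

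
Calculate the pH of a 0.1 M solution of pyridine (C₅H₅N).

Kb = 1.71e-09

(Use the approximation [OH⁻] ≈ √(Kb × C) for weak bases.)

[OH⁻] = √(Kb × C) = √(1.71e-09 × 0.1) = 1.3077e-05. pOH = 4.88, pH = 14 - pOH

pH = 9.12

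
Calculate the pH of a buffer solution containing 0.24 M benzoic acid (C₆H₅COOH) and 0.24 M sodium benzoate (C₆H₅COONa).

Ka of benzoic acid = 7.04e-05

pKa = -log(7.04e-05) = 4.15. pH = pKa + log([A⁻]/[HA]) = 4.15 + log(0.24/0.24)

pH = 4.15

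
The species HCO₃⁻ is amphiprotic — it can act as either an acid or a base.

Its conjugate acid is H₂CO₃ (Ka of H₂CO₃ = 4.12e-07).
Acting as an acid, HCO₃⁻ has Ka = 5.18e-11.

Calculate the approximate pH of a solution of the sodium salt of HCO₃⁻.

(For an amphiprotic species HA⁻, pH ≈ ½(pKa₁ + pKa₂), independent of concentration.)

pKa₁ = -log(4.12e-07) = 6.39; pKa₂ = -log(5.18e-11) = 10.29. For an amphiprotic species, pH ≈ ½(pKa₁ + pKa₂) = ½(6.39 + 10.29) = 8.34.

pH = 8.34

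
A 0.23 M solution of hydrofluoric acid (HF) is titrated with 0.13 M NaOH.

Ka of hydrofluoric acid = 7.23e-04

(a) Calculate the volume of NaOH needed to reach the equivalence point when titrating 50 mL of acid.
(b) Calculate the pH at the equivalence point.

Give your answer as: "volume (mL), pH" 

moles acid = 0.23 × 50/1000 = 0.0115 mol; V_base = moles/0.13 × 1000 = 88.5 mL. At equivalence only the conjugate base is present: [A⁻] = 0.0115/0.138 = 8.3056e-02 M. Kb = Kw/Ka = 1.38e-11; [OH⁻] = √(Kb × [A⁻]) = 1.0718e-06; pOH = 5.97; pH = 14 - pOH = 8.03.

V = 88.5 mL, pH = 8.03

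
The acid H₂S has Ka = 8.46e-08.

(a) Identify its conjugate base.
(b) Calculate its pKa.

(a) The conjugate base is formed by removing one H⁺ from H₂S, giving HS⁻. (b) pKa = -log(Ka) = -log(8.46e-08) = 7.07.

Conjugate base: HS⁻; pK_a = 7.07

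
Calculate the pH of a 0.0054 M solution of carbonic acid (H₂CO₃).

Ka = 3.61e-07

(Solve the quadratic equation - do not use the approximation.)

x² + Ka×x - Ka×C = 0. Using quadratic formula: [H⁺] = 4.3972e-05

pH = 4.36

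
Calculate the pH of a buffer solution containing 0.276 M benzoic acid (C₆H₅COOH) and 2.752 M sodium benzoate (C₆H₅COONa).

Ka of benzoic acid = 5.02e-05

pKa = -log(5.02e-05) = 4.30. pH = pKa + log([A⁻]/[HA]) = 4.30 + log(2.752/0.276)

pH = 5.30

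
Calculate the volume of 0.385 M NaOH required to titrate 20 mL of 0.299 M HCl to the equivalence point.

At equivalence: moles acid = moles base. moles HCl = 0.299 × 20/1000 = 0.00598 mol. V_base = moles / 0.385 × 1000 = 15.5 mL.

V_{base} = 15.5 mL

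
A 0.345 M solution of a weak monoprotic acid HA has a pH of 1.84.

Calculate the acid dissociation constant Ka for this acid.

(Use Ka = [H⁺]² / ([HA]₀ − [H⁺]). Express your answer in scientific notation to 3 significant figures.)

[H⁺] = 10^(−pH) = 10^(−1.84) = 1.445e-02 M. For HA ⇌ H⁺ + A⁻, Ka = [H⁺][A⁻]/[HA] = [H⁺]² / ([HA]₀ − [H⁺]) = (1.445e-02)² / (0.345 − 1.445e-02) = 6.32e-04.

K_a = 6.32e-04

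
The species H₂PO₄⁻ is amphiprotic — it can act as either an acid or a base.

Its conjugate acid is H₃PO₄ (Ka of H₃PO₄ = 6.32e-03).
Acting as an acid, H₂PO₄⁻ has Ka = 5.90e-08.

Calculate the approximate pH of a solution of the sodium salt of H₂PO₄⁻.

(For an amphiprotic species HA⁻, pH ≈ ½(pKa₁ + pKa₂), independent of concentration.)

pKa₁ = -log(6.32e-03) = 2.20; pKa₂ = -log(5.90e-08) = 7.23. For an amphiprotic species, pH ≈ ½(pKa₁ + pKa₂) = ½(2.20 + 7.23) = 4.71.

pH = 4.71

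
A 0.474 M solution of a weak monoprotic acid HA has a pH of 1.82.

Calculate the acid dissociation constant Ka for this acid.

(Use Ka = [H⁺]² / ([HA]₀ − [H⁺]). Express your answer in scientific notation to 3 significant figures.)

[H⁺] = 10^(−pH) = 10^(−1.82) = 1.514e-02 M. For HA ⇌ H⁺ + A⁻, Ka = [H⁺][A⁻]/[HA] = [H⁺]² / ([HA]₀ − [H⁺]) = (1.514e-02)² / (0.474 − 1.514e-02) = 4.99e-04.

K_a = 4.99e-04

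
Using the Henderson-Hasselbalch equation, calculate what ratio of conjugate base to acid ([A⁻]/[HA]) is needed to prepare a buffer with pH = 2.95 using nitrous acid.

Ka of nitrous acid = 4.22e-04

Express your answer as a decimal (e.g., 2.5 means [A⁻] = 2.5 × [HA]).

pKa = -log(4.22e-04) = 3.3747. pH = pKa + log([A⁻]/[HA]), so log([A⁻]/[HA]) = pH − pKa = 2.95 − 3.3747 = -0.4247. [A⁻]/[HA] = 10^(-0.4247) = 0.376

[A⁻]/[HA] = 0.376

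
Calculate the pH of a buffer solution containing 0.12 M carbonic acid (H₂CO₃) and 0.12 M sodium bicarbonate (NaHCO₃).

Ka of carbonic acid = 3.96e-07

pKa = -log(3.96e-07) = 6.40. pH = pKa + log([A⁻]/[HA]) = 6.40 + log(0.12/0.12)

pH = 6.40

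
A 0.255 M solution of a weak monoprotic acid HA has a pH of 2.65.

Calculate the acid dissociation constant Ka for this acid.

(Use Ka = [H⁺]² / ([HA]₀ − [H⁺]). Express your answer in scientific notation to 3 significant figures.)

[H⁺] = 10^(−pH) = 10^(−2.65) = 2.239e-03 M. For HA ⇌ H⁺ + A⁻, Ka = [H⁺][A⁻]/[HA] = [H⁺]² / ([HA]₀ − [H⁺]) = (2.239e-03)² / (0.255 − 2.239e-03) = 1.98e-05.

K_a = 1.98e-05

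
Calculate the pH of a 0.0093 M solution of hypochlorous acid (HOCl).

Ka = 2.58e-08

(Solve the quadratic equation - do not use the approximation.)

x² + Ka×x - Ka×C = 0. Using quadratic formula: [H⁺] = 1.5477e-05

pH = 4.81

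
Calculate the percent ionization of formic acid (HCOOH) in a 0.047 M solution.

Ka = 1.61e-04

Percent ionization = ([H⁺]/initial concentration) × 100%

Using Ka equilibrium: x² + Ka×x - Ka×C = 0. Solving: [H⁺] = 2.6715e-03. Percent = (2.6715e-03/0.047) × 100

Percent ionization = 5.68%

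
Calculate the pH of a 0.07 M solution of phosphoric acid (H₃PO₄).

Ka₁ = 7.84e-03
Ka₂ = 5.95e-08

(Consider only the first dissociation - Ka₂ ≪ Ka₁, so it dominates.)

First dissociation dominates. From Ka₁ = [H⁺][HA⁻]/[H₂A], x² + Ka₁·x − Ka₁·C = 0 with C = 0.07 M and Ka₁ = 7.84e-03. Solving: [H⁺] = (−Ka₁ + √(Ka₁² + 4·Ka₁·C)) / 2 = 1.9832e-02 M. pH = -log(1.9832e-02) = 1.70.

pH = 1.70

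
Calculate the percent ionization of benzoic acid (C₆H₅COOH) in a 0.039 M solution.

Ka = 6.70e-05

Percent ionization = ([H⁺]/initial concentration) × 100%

Using Ka equilibrium: x² + Ka×x - Ka×C = 0. Solving: [H⁺] = 1.5833e-03. Percent = (1.5833e-03/0.039) × 100

Percent ionization = 4.06%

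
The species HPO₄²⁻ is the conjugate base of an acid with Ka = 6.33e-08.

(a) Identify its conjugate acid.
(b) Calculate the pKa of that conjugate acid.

(a) The conjugate acid is formed by adding one H⁺ to HPO₄²⁻, giving H₂PO₄⁻. (b) pKa = -log(Ka) = -log(6.33e-08) = 7.20.

Conjugate acid: H₂PO₄⁻; pK_a = 7.20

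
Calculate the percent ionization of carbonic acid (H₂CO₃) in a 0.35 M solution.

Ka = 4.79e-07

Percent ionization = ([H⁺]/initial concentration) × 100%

Using Ka equilibrium: x² + Ka×x - Ka×C = 0. Solving: [H⁺] = 4.0921e-04. Percent = (4.0921e-04/0.35) × 100

Percent ionization = 0.117%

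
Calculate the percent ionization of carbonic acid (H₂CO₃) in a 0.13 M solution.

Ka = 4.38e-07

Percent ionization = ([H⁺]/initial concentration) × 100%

Using Ka equilibrium: x² + Ka×x - Ka×C = 0. Solving: [H⁺] = 2.3840e-04. Percent = (2.3840e-04/0.13) × 100

Percent ionization = 0.183%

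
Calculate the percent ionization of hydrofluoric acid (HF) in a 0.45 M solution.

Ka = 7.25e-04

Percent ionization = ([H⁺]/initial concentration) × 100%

Using Ka equilibrium: x² + Ka×x - Ka×C = 0. Solving: [H⁺] = 1.7704e-02. Percent = (1.7704e-02/0.45) × 100

Percent ionization = 3.93%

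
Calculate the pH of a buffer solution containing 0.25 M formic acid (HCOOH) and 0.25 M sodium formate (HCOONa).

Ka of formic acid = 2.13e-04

pKa = -log(2.13e-04) = 3.67. pH = pKa + log([A⁻]/[HA]) = 3.67 + log(0.25/0.25)

pH = 3.67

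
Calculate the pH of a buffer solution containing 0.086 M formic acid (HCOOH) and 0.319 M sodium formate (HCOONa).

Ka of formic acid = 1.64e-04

pKa = -log(1.64e-04) = 3.79. pH = pKa + log([A⁻]/[HA]) = 3.79 + log(0.319/0.086)

pH = 4.35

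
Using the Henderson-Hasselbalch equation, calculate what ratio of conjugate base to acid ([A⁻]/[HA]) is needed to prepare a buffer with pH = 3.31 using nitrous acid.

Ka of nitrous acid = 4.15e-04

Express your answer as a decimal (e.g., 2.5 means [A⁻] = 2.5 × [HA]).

pKa = -log(4.15e-04) = 3.3820. pH = pKa + log([A⁻]/[HA]), so log([A⁻]/[HA]) = pH − pKa = 3.31 − 3.3820 = -0.0720. [A⁻]/[HA] = 10^(-0.0720) = 0.847

[A⁻]/[HA] = 0.847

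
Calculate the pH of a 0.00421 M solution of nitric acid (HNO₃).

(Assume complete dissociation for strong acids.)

[H⁺] = 0.00421 M for strong acid. pH = -log[H⁺] = -log(0.00421)

pH = 2.38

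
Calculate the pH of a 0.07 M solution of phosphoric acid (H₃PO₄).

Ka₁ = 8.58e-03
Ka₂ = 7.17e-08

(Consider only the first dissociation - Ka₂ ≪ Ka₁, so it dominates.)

First dissociation dominates. From Ka₁ = [H⁺][HA⁻]/[H₂A], x² + Ka₁·x − Ka₁·C = 0 with C = 0.07 M and Ka₁ = 8.58e-03. Solving: [H⁺] = (−Ka₁ + √(Ka₁² + 4·Ka₁·C)) / 2 = 2.0590e-02 M. pH = -log(2.0590e-02) = 1.69.

pH = 1.69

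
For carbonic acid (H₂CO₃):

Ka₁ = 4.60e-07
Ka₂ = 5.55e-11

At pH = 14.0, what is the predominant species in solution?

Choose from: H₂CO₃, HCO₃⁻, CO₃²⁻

pKa₁ = 6.34, pKa₂ = 10.26. For a polyprotic acid the predominant species crosses at each pKa: below pKa_n the protonated form dominates, above it the deprotonated form does. At pH = 14.0, the predominant species is CO₃²⁻.

CO₃²⁻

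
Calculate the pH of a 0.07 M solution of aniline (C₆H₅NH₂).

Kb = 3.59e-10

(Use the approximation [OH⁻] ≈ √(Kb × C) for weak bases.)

[OH⁻] = √(Kb × C) = √(3.59e-10 × 0.07) = 5.0130e-06. pOH = 5.30, pH = 14 - pOH

pH = 8.70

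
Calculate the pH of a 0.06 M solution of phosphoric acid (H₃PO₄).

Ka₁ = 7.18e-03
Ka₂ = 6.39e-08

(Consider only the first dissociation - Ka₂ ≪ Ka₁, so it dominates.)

First dissociation dominates. From Ka₁ = [H⁺][HA⁻]/[H₂A], x² + Ka₁·x − Ka₁·C = 0 with C = 0.06 M and Ka₁ = 7.18e-03. Solving: [H⁺] = (−Ka₁ + √(Ka₁² + 4·Ka₁·C)) / 2 = 1.7474e-02 M. pH = -log(1.7474e-02) = 1.76.

pH = 1.76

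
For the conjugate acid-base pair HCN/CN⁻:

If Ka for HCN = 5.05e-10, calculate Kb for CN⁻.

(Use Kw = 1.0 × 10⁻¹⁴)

For a conjugate pair Ka × Kb = Kw, so Kb = Kw/Ka = 1.0 × 10⁻¹⁴ / 5.05e-10 = 1.98e-05.

K_b = 1.98e-05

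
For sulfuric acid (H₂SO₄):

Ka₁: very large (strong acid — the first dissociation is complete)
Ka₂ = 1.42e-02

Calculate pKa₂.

pKa₂ = -log(Ka₂) = -log(1.42e-02) = 1.85.

pK_{a2} = 1.85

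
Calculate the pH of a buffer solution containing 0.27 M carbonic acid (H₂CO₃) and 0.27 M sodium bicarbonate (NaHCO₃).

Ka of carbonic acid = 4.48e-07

pKa = -log(4.48e-07) = 6.35. pH = pKa + log([A⁻]/[HA]) = 6.35 + log(0.27/0.27)

pH = 6.35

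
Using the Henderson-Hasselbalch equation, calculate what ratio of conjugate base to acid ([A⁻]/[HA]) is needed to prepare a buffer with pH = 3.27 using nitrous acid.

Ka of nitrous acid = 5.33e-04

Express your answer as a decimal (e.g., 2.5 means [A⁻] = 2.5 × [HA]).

pKa = -log(5.33e-04) = 3.2733. pH = pKa + log([A⁻]/[HA]), so log([A⁻]/[HA]) = pH − pKa = 3.27 − 3.2733 = -0.0033. [A⁻]/[HA] = 10^(-0.0033) = 0.992

[A⁻]/[HA] = 0.992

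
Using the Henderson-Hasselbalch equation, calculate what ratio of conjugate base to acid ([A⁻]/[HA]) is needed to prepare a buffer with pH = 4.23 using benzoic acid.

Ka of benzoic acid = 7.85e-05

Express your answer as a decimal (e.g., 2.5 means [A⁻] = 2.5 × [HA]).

pKa = -log(7.85e-05) = 4.1051. pH = pKa + log([A⁻]/[HA]), so log([A⁻]/[HA]) = pH − pKa = 4.23 − 4.1051 = 0.1249. [A⁻]/[HA] = 10^(0.1249) = 1.33

[A⁻]/[HA] = 1.33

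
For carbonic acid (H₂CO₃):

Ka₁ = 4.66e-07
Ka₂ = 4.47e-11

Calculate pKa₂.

pKa₂ = -log(Ka₂) = -log(4.47e-11) = 10.35.

pK_{a2} = 10.35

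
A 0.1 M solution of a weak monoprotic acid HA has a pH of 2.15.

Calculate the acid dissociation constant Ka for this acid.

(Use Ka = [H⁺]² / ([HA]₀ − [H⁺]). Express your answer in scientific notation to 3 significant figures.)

[H⁺] = 10^(−pH) = 10^(−2.15) = 7.079e-03 M. For HA ⇌ H⁺ + A⁻, Ka = [H⁺][A⁻]/[HA] = [H⁺]² / ([HA]₀ − [H⁺]) = (7.079e-03)² / (0.1 − 7.079e-03) = 5.39e-04.

K_a = 5.39e-04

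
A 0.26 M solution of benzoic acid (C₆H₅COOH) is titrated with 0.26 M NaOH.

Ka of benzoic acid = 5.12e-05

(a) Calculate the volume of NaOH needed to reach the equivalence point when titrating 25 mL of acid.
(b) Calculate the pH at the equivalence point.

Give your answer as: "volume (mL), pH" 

moles acid = 0.26 × 25/1000 = 0.0065 mol; V_base = moles/0.26 × 1000 = 25.0 mL. At equivalence only the conjugate base is present: [A⁻] = 0.0065/0.050 = 1.3000e-01 M. Kb = Kw/Ka = 1.95e-10; [OH⁻] = √(Kb × [A⁻]) = 5.0389e-06; pOH = 5.30; pH = 14 - pOH = 8.70.

V = 25.0 mL, pH = 8.70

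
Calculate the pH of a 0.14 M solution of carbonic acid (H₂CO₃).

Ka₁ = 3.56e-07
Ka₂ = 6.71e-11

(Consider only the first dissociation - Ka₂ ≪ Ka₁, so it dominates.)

First dissociation dominates. From Ka₁ = [H⁺][HA⁻]/[H₂A], x² + Ka₁·x − Ka₁·C = 0 with C = 0.14 M and Ka₁ = 3.56e-07. Solving: [H⁺] = (−Ka₁ + √(Ka₁² + 4·Ka₁·C)) / 2 = 2.2307e-04 M. pH = -log(2.2307e-04) = 3.65.

pH = 3.65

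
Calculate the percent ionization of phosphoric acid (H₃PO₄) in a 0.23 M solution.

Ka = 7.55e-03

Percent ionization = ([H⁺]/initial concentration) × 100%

Using Ka equilibrium: x² + Ka×x - Ka×C = 0. Solving: [H⁺] = 3.8067e-02. Percent = (3.8067e-02/0.23) × 100

Percent ionization = 16.6%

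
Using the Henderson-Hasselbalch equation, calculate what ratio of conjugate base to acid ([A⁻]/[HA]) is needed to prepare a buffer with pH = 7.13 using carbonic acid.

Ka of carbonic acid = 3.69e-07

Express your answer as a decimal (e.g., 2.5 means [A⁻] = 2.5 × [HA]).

pKa = -log(3.69e-07) = 6.4330. pH = pKa + log([A⁻]/[HA]), so log([A⁻]/[HA]) = pH − pKa = 7.13 − 6.4330 = 0.6970. [A⁻]/[HA] = 10^(0.6970) = 4.98

[A⁻]/[HA] = 4.98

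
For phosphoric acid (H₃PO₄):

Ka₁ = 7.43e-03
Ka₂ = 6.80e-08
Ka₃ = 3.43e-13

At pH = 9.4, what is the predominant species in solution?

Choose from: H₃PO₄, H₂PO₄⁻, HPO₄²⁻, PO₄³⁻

pKa₁ = 2.13, pKa₂ = 7.17, pKa₃ = 12.46. For a polyprotic acid the predominant species crosses at each pKa: below pKa_n the protonated form dominates, above it the deprotonated form does. At pH = 9.4, the predominant species is HPO₄²⁻.

HPO₄²⁻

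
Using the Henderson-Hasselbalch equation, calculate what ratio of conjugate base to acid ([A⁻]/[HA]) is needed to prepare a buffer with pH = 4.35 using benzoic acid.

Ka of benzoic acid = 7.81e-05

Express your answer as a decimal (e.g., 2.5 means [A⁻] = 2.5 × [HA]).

pKa = -log(7.81e-05) = 4.1073. pH = pKa + log([A⁻]/[HA]), so log([A⁻]/[HA]) = pH − pKa = 4.35 − 4.1073 = 0.2427. [A⁻]/[HA] = 10^(0.2427) = 1.75

[A⁻]/[HA] = 1.75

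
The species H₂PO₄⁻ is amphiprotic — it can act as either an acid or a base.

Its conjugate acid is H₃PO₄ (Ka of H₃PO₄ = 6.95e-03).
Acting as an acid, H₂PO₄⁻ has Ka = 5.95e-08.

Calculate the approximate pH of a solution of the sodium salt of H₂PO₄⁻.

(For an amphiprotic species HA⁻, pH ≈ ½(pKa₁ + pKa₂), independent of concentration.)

pKa₁ = -log(6.95e-03) = 2.16; pKa₂ = -log(5.95e-08) = 7.23. For an amphiprotic species, pH ≈ ½(pKa₁ + pKa₂) = ½(2.16 + 7.23) = 4.69.

pH = 4.69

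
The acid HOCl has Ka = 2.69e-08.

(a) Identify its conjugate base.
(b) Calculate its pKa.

(a) The conjugate base is formed by removing one H⁺ from HOCl, giving OCl⁻. (b) pKa = -log(Ka) = -log(2.69e-08) = 7.57.

Conjugate base: OCl⁻; pK_a = 7.57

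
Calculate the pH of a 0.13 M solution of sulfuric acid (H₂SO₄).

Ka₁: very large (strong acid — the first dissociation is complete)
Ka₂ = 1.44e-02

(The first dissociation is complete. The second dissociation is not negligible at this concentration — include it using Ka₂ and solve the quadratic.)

First dissociation is complete: [H⁺]₀ = [HSO₄⁻]₀ = C = 0.13 M. Second dissociation HSO₄⁻ ⇌ H⁺ + SO₄²⁻: let x = [SO₄²⁻]. Ka₂ = (C + x)·x / (C − x) = 1.44e-02 → x² + (C + Ka₂)·x − Ka₂·C = 0 → x² + 0.14440·x − 1.872e-03 = 0. x = (−0.14440 + √(0.14440² + 4 × 1.872e-03)) / 2 = 1.1971e-02 M. [H⁺] = C + x = 0.13 + 1.1971e-02 = 1.4197e-01 M. pH = -log(1.4197e-01) = 0.85.

pH = 0.85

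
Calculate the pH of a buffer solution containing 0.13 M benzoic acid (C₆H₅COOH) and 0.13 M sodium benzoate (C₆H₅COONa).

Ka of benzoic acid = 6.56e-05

pKa = -log(6.56e-05) = 4.18. pH = pKa + log([A⁻]/[HA]) = 4.18 + log(0.13/0.13)

pH = 4.18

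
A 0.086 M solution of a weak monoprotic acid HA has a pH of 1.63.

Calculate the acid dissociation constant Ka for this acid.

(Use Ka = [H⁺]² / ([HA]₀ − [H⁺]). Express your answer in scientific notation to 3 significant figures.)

[H⁺] = 10^(−pH) = 10^(−1.63) = 2.344e-02 M. For HA ⇌ H⁺ + A⁻, Ka = [H⁺][A⁻]/[HA] = [H⁺]² / ([HA]₀ − [H⁺]) = (2.344e-02)² / (0.086 − 2.344e-02) = 8.78e-03.

K_a = 8.78e-03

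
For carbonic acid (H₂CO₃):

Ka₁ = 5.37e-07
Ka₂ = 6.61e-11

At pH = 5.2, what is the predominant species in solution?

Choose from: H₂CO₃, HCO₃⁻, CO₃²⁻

pKa₁ = 6.27, pKa₂ = 10.18. For a polyprotic acid the predominant species crosses at each pKa: below pKa_n the protonated form dominates, above it the deprotonated form does. At pH = 5.2, the predominant species is H₂CO₃.

H₂CO₃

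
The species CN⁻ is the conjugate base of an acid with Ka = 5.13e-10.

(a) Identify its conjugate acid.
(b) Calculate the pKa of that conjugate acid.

(a) The conjugate acid is formed by adding one H⁺ to CN⁻, giving HCN. (b) pKa = -log(Ka) = -log(5.13e-10) = 9.29.

Conjugate acid: HCN; pK_a = 9.29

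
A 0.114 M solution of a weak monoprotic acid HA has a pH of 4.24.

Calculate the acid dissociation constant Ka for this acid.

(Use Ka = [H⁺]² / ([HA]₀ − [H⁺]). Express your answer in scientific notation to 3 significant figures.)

[H⁺] = 10^(−pH) = 10^(−4.24) = 5.754e-05 M. For HA ⇌ H⁺ + A⁻, Ka = [H⁺][A⁻]/[HA] = [H⁺]² / ([HA]₀ − [H⁺]) = (5.754e-05)² / (0.114 − 5.754e-05) = 2.91e-08.

K_a = 2.91e-08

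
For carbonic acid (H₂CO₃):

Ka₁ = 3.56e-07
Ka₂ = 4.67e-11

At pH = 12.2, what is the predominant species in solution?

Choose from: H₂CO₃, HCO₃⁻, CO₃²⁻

pKa₁ = 6.45, pKa₂ = 10.33. For a polyprotic acid the predominant species crosses at each pKa: below pKa_n the protonated form dominates, above it the deprotonated form does. At pH = 12.2, the predominant species is CO₃²⁻.

CO₃²⁻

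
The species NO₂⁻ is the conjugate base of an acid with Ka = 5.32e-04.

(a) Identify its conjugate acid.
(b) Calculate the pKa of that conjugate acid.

(a) The conjugate acid is formed by adding one H⁺ to NO₂⁻, giving HNO₂. (b) pKa = -log(Ka) = -log(5.32e-04) = 3.27.

Conjugate acid: HNO₂; pK_a = 3.27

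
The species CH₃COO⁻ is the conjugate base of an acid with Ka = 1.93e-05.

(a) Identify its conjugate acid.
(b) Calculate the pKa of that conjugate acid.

(a) The conjugate acid is formed by adding one H⁺ to CH₃COO⁻, giving CH₃COOH. (b) pKa = -log(Ka) = -log(1.93e-05) = 4.71.

Conjugate acid: CH₃COOH; pK_a = 4.71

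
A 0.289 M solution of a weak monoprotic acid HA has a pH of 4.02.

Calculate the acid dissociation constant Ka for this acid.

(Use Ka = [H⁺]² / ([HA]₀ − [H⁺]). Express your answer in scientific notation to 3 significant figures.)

[H⁺] = 10^(−pH) = 10^(−4.02) = 9.550e-05 M. For HA ⇌ H⁺ + A⁻, Ka = [H⁺][A⁻]/[HA] = [H⁺]² / ([HA]₀ − [H⁺]) = (9.550e-05)² / (0.289 − 9.550e-05) = 3.16e-08.

K_a = 3.16e-08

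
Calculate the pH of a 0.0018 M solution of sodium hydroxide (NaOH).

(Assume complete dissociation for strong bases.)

[OH⁻] = 0.0018 M for strong base. pOH = -log[OH⁻] = 2.74, pH = 14 - pOH

pH = 11.26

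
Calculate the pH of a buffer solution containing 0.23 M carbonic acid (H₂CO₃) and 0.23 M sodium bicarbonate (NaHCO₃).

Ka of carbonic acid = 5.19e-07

pKa = -log(5.19e-07) = 6.28. pH = pKa + log([A⁻]/[HA]) = 6.28 + log(0.23/0.23)

pH = 6.28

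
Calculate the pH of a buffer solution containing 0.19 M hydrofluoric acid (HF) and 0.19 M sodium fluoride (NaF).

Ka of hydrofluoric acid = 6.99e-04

pKa = -log(6.99e-04) = 3.16. pH = pKa + log([A⁻]/[HA]) = 3.16 + log(0.19/0.19)

pH = 3.16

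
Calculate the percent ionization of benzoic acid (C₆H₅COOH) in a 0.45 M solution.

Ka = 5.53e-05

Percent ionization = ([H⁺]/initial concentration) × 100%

Using Ka equilibrium: x² + Ka×x - Ka×C = 0. Solving: [H⁺] = 4.9609e-03. Percent = (4.9609e-03/0.45) × 100

Percent ionization = 1.1%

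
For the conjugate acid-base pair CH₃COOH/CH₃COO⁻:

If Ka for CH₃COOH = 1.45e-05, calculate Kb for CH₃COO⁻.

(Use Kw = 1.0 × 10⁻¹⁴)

For a conjugate pair Ka × Kb = Kw, so Kb = Kw/Ka = 1.0 × 10⁻¹⁴ / 1.45e-05 = 6.90e-10.

K_b = 6.90e-10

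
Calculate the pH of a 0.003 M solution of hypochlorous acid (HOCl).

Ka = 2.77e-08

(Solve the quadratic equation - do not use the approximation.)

x² + Ka×x - Ka×C = 0. Using quadratic formula: [H⁺] = 9.1021e-06

pH = 5.04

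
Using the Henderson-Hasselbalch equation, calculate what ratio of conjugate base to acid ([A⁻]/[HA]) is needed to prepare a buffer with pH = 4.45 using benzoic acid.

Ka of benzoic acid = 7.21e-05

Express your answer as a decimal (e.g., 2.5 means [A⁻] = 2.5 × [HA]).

pKa = -log(7.21e-05) = 4.1421. pH = pKa + log([A⁻]/[HA]), so log([A⁻]/[HA]) = pH − pKa = 4.45 − 4.1421 = 0.3079. [A⁻]/[HA] = 10^(0.3079) = 2.03

[A⁻]/[HA] = 2.03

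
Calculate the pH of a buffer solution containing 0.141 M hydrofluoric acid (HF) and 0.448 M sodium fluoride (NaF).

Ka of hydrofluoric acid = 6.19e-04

pKa = -log(6.19e-04) = 3.21. pH = pKa + log([A⁻]/[HA]) = 3.21 + log(0.448/0.141)

pH = 3.71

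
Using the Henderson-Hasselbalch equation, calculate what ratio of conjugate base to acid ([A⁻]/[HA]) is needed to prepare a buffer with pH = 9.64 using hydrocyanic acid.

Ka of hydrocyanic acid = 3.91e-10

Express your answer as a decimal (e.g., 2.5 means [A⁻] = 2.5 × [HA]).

pKa = -log(3.91e-10) = 9.4078. pH = pKa + log([A⁻]/[HA]), so log([A⁻]/[HA]) = pH − pKa = 9.64 − 9.4078 = 0.2322. [A⁻]/[HA] = 10^(0.2322) = 1.71

[A⁻]/[HA] = 1.71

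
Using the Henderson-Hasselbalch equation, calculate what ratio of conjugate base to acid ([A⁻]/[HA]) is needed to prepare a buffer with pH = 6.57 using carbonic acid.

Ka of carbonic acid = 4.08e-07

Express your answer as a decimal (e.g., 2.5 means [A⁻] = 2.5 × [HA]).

pKa = -log(4.08e-07) = 6.3893. pH = pKa + log([A⁻]/[HA]), so log([A⁻]/[HA]) = pH − pKa = 6.57 − 6.3893 = 0.1807. [A⁻]/[HA] = 10^(0.1807) = 1.52

[A⁻]/[HA] = 1.52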